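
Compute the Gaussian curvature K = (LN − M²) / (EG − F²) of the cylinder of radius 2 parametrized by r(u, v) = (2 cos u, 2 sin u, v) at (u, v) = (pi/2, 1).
K = 0

Coefficients of the first fundamental form: E = 4, F = 0, G = 1.
Coefficients of the second fundamental form: L = -2, M = 0, N = 0.
Assemble K = (LN − M²)/(EG − F²) = 0. At (u, v) = (pi/2, 1): K = 0.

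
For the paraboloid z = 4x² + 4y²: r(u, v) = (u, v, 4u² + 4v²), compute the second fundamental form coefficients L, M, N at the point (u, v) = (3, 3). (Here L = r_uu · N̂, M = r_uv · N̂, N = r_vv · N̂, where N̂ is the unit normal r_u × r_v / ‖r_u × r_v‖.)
L = 8*sqrt(1153)/1153;  M = 0;  N = 8*sqrt(1153)/1153

Compute the unit normal N̂(u, v) = (-8*u/sqrt(64*u^2 + 64*v^2 + 1), -8*v/sqrt(64*u^2 + 64*v^2 + 1), 1/sqrt(64*u^2 + 64*v^2 + 1)), and the second partials r_uu, r_uv, r_vv. Take dot products:
  L(u, v) = r_uu · N̂ = 8/sqrt(64*u^2 + 64*v^2 + 1),
  M(u, v) = r_uv · N̂ = 0,
  N(u, v) = r_vv · N̂ = 8/sqrt(64*u^2 + 64*v^2 + 1).
Evaluating at (u, v) = (3, 3):
  L = 8*sqrt(1153)/1153, M = 0, N = 8*sqrt(1153)/1153.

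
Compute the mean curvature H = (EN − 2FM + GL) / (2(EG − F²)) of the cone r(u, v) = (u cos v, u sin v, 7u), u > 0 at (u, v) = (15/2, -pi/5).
H = 7*sqrt(2)/150

With E = 50, F = 0, G = u^2, L = 0, M = 0, N = 7*sqrt(2)*u^2/(10*Abs(u)), assemble
  H = (EN − 2FM + GL) / (2(EG − F²)) = 7*sqrt(2)/(20*Abs(u)).
At (u, v) = (15/2, -pi/5): H = 7*sqrt(2)/150.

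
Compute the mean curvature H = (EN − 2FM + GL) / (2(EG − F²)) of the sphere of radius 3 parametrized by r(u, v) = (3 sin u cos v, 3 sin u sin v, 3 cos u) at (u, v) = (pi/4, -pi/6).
H = -1/3

With E = 9, F = 0, G = 9*sin(u)^2, L = -3*sin(u)/Abs(sin(u)), M = 0, N = -3*sin(u)^3/Abs(sin(u)), assemble
  H = (EN − 2FM + GL) / (2(EG − F²)) = -sin(u)/(3*Abs(sin(u))).
At (u, v) = (pi/4, -pi/6): H = -1/3.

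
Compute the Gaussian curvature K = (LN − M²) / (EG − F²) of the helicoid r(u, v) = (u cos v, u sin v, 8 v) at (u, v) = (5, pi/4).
K = -64/7921

Coefficients of the first fundamental form: E = 1, F = 0, G = u^2 + 64.
Coefficients of the second fundamental form: L = 0, M = -8/sqrt(u^2 + 64), N = 0.
Assemble K = (LN − M²)/(EG − F²) = -64/(u^2 + 64)^2. At (u, v) = (5, pi/4): K = -64/7921.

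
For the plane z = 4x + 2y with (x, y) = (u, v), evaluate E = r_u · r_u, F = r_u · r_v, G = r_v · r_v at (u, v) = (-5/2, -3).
E = 17;  F = 8;  G = 5

Partials: r_u = (1, 0, 4), r_v = (0, 1, 2). As functions of (u, v):
  E = r_u · r_u = 17,
  F = r_u · r_v = 8,
  G = r_v · r_v = 5.
Evaluating at (u, v) = (-5/2, -3): E = 17, F = 8, G = 5.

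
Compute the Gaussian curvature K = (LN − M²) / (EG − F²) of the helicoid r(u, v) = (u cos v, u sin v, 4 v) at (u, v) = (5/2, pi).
K = -256/7921

Coefficients of the first fundamental form: E = 1, F = 0, G = u^2 + 16.
Coefficients of the second fundamental form: L = 0, M = -4/sqrt(u^2 + 16), N = 0.
Assemble K = (LN − M²)/(EG − F²) = -16/(u^2 + 16)^2. At (u, v) = (5/2, pi): K = -256/7921.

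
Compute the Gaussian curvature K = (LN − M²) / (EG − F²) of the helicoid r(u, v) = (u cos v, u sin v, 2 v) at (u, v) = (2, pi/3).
K = -1/16

Coefficients of the first fundamental form: E = 1, F = 0, G = u^2 + 4.
Coefficients of the second fundamental form: L = 0, M = -2/sqrt(u^2 + 4), N = 0.
Assemble K = (LN − M²)/(EG − F²) = -4/(u^2 + 4)^2. At (u, v) = (2, pi/3): K = -1/16.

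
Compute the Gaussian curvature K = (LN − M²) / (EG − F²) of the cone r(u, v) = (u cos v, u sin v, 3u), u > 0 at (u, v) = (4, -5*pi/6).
K = 0

Coefficients of the first fundamental form: E = 10, F = 0, G = u^2.
Coefficients of the second fundamental form: L = 0, M = 0, N = 3*sqrt(10)*u^2/(10*Abs(u)).
Assemble K = (LN − M²)/(EG − F²) = 0. At (u, v) = (4, -5*pi/6): K = 0.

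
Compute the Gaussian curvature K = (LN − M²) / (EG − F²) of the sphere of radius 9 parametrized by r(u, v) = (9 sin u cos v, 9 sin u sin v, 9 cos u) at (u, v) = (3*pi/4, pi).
K = 1/81

Coefficients of the first fundamental form: E = 81, F = 0, G = 81*sin(u)^2.
Coefficients of the second fundamental form: L = -9*sin(u)/Abs(sin(u)), M = 0, N = -9*sin(u)^3/Abs(sin(u)).
Assemble K = (LN − M²)/(EG − F²) = 1/81. At (u, v) = (3*pi/4, pi): K = 1/81.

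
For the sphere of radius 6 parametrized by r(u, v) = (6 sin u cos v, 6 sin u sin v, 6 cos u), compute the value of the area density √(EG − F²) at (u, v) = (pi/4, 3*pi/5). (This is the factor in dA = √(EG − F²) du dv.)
√(EG − F²)|_{(pi/4, 3*pi/5)} = 18*sqrt(2)

E = 36, F = 0, G = 36*sin(u)^2, so EG − F² = 1296*sin(u)^2. Taking the positive square root: √(EG − F²) = 36*Abs(sin(u)). At (u, v) = (pi/4, 3*pi/5): 18*sqrt(2).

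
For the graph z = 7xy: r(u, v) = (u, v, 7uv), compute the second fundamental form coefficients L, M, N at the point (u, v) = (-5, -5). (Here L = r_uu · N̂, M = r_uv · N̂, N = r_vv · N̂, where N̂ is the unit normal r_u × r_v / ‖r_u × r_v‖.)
L = 0;  M = 7*sqrt(2451)/2451;  N = 0

Compute the unit normal N̂(u, v) = (-7*v/sqrt(49*u^2 + 49*v^2 + 1), -7*u/sqrt(49*u^2 + 49*v^2 + 1), 1/sqrt(49*u^2 + 49*v^2 + 1)), and the second partials r_uu, r_uv, r_vv. Take dot products:
  L(u, v) = r_uu · N̂ = 0,
  M(u, v) = r_uv · N̂ = 7/sqrt(49*u^2 + 49*v^2 + 1),
  N(u, v) = r_vv · N̂ = 0.
Evaluating at (u, v) = (-5, -5):
  L = 0, M = 7*sqrt(2451)/2451, N = 0.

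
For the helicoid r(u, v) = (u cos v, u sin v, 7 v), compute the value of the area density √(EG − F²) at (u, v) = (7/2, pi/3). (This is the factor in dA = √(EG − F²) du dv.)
√(EG − F²)|_{(7/2, pi/3)} = 7*sqrt(5)/2

E = 1, F = 0, G = u^2 + 49, so EG − F² = u^2 + 49. Taking the positive square root: √(EG − F²) = sqrt(u^2 + 49). At (u, v) = (7/2, pi/3): 7*sqrt(5)/2.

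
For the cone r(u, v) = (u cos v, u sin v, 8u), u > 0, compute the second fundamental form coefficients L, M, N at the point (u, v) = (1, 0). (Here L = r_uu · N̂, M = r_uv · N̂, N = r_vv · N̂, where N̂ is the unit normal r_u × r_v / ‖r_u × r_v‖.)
L = 0;  M = 0;  N = 8*sqrt(65)/65

Compute the unit normal N̂(u, v) = (-8*sqrt(65)*u*cos(v)/(65*Abs(u)), -8*sqrt(65)*u*sin(v)/(65*Abs(u)), sqrt(65)*u/(65*Abs(u))), and the second partials r_uu, r_uv, r_vv. Take dot products:
  L(u, v) = r_uu · N̂ = 0,
  M(u, v) = r_uv · N̂ = 0,
  N(u, v) = r_vv · N̂ = 8*sqrt(65)*u^2/(65*Abs(u)).
Evaluating at (u, v) = (1, 0):
  L = 0, M = 0, N = 8*sqrt(65)/65.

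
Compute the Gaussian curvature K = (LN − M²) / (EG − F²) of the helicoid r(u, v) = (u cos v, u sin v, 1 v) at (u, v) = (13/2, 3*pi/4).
K = -16/29929

Coefficients of the first fundamental form: E = 1, F = 0, G = u^2 + 1.
Coefficients of the second fundamental form: L = 0, M = -1/sqrt(u^2 + 1), N = 0.
Assemble K = (LN − M²)/(EG − F²) = -1/(u^2 + 1)^2. At (u, v) = (13/2, 3*pi/4): K = -16/29929.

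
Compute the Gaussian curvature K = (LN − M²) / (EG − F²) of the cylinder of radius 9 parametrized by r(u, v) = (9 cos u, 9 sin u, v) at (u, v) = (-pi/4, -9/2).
K = 0

Coefficients of the first fundamental form: E = 81, F = 0, G = 1.
Coefficients of the second fundamental form: L = -9, M = 0, N = 0.
Assemble K = (LN − M²)/(EG − F²) = 0. At (u, v) = (-pi/4, -9/2): K = 0.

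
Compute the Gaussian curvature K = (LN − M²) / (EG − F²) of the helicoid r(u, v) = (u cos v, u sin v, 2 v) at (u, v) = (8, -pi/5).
K = -1/1156

Coefficients of the first fundamental form: E = 1, F = 0, G = u^2 + 4.
Coefficients of the second fundamental form: L = 0, M = -2/sqrt(u^2 + 4), N = 0.
Assemble K = (LN − M²)/(EG − F²) = -4/(u^2 + 4)^2. At (u, v) = (8, -pi/5): K = -1/1156.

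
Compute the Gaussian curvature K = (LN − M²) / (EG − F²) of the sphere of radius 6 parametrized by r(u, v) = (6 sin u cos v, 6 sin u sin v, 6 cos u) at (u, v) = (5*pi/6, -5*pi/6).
K = 1/36

Coefficients of the first fundamental form: E = 36, F = 0, G = 36*sin(u)^2.
Coefficients of the second fundamental form: L = -6*sin(u)/Abs(sin(u)), M = 0, N = -6*sin(u)^3/Abs(sin(u)).
Assemble K = (LN − M²)/(EG − F²) = 1/36. At (u, v) = (5*pi/6, -5*pi/6): K = 1/36.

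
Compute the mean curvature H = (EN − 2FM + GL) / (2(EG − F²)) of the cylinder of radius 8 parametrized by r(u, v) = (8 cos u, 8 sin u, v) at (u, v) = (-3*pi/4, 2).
H = -1/16

With E = 64, F = 0, G = 1, L = -8, M = 0, N = 0, assemble
  H = (EN − 2FM + GL) / (2(EG − F²)) = -1/16.
At (u, v) = (-3*pi/4, 2): H = -1/16.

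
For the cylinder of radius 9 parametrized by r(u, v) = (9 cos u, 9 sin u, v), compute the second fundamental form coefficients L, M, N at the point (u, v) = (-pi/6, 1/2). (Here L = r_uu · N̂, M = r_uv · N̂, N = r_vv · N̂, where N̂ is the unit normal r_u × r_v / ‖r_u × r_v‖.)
L = -9;  M = 0;  N = 0

Compute the unit normal N̂(u, v) = (cos(u), sin(u), 0), and the second partials r_uu, r_uv, r_vv. Take dot products:
  L(u, v) = r_uu · N̂ = -9,
  M(u, v) = r_uv · N̂ = 0,
  N(u, v) = r_vv · N̂ = 0.
Evaluating at (u, v) = (-pi/6, 1/2):
  L = -9, M = 0, N = 0.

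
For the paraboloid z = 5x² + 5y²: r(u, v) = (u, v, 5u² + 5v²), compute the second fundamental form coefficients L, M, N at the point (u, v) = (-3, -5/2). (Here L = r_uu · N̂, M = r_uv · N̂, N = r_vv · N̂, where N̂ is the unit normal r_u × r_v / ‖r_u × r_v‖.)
L = 5*sqrt(1526)/763;  M = 0;  N = 5*sqrt(1526)/763

Compute the unit normal N̂(u, v) = (-10*u/sqrt(100*u^2 + 100*v^2 + 1), -10*v/sqrt(100*u^2 + 100*v^2 + 1), 1/sqrt(100*u^2 + 100*v^2 + 1)), and the second partials r_uu, r_uv, r_vv. Take dot products:
  L(u, v) = r_uu · N̂ = 10/sqrt(100*u^2 + 100*v^2 + 1),
  M(u, v) = r_uv · N̂ = 0,
  N(u, v) = r_vv · N̂ = 10/sqrt(100*u^2 + 100*v^2 + 1).
Evaluating at (u, v) = (-3, -5/2):
  L = 5*sqrt(1526)/763, M = 0, N = 5*sqrt(1526)/763.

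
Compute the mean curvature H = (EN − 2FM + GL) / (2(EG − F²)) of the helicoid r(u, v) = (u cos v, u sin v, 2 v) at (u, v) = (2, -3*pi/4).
H = 0

With E = 1, F = 0, G = u^2 + 4, L = 0, M = -2/sqrt(u^2 + 4), N = 0, assemble
  H = (EN − 2FM + GL) / (2(EG − F²)) = 0.
At (u, v) = (2, -3*pi/4): H = 0.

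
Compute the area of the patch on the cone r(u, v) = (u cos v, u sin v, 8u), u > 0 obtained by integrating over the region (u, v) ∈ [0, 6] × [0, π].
Area = 18*sqrt(65)*pi

Area = ∫∫ √(EG − F²) du dv with √(EG − F²) = sqrt(65)*Abs(u). Integrating over [0, 6] × [0, π] gives 18*sqrt(65)*pi.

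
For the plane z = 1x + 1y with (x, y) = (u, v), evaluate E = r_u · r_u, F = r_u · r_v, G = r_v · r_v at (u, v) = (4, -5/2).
E = 2;  F = 1;  G = 2

Partials: r_u = (1, 0, 1), r_v = (0, 1, 1). As functions of (u, v):
  E = r_u · r_u = 2,
  F = r_u · r_v = 1,
  G = r_v · r_v = 2.
Evaluating at (u, v) = (4, -5/2): E = 2, F = 1, G = 2.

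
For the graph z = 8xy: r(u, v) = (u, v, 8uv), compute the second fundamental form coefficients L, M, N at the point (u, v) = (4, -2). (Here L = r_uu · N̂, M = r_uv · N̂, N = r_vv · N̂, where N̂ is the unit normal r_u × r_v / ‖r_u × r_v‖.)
L = 0;  M = 8*sqrt(1281)/1281;  N = 0

Compute the unit normal N̂(u, v) = (-8*v/sqrt(64*u^2 + 64*v^2 + 1), -8*u/sqrt(64*u^2 + 64*v^2 + 1), 1/sqrt(64*u^2 + 64*v^2 + 1)), and the second partials r_uu, r_uv, r_vv. Take dot products:
  L(u, v) = r_uu · N̂ = 0,
  M(u, v) = r_uv · N̂ = 8/sqrt(64*u^2 + 64*v^2 + 1),
  N(u, v) = r_vv · N̂ = 0.
Evaluating at (u, v) = (4, -2):
  L = 0, M = 8*sqrt(1281)/1281, N = 0.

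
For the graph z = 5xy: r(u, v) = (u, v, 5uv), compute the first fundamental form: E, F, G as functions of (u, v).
E = 25*v^2 + 1;  F = 25*u*v;  G = 25*u^2 + 1

Compute partials: r_u = (1, 0, 5*v), r_v = (0, 1, 5*u). Then
  E = r_u · r_u = 25*v^2 + 1,
  F = r_u · r_v = 25*u*v,
  G = r_v · r_v = 25*u^2 + 1.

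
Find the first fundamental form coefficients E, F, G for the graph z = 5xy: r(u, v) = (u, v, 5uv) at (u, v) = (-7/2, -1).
E = 26;  F = 175/2;  G = 1229/4

Partials: r_u = (1, 0, 5*v), r_v = (0, 1, 5*u). As functions of (u, v):
  E = r_u · r_u = 25*v^2 + 1,
  F = r_u · r_v = 25*u*v,
  G = r_v · r_v = 25*u^2 + 1.
Evaluating at (u, v) = (-7/2, -1): E = 26, F = 175/2, G = 1229/4.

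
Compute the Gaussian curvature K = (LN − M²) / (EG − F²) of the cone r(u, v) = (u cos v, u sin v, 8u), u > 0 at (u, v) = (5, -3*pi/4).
K = 0

Coefficients of the first fundamental form: E = 65, F = 0, G = u^2.
Coefficients of the second fundamental form: L = 0, M = 0, N = 8*sqrt(65)*u^2/(65*Abs(u)).
Assemble K = (LN − M²)/(EG − F²) = 0. At (u, v) = (5, -3*pi/4): K = 0.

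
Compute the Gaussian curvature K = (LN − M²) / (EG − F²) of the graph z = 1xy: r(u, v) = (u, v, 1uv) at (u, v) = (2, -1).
K = -1/36

Coefficients of the first fundamental form: E = v^2 + 1, F = u*v, G = u^2 + 1.
Coefficients of the second fundamental form: L = 0, M = 1/sqrt(u^2 + v^2 + 1), N = 0.
Assemble K = (LN − M²)/(EG − F²) = 1/((u^2*v^2 - (u^2 + 1)*(v^2 + 1))*(u^2 + v^2 + 1)). At (u, v) = (2, -1): K = -1/36.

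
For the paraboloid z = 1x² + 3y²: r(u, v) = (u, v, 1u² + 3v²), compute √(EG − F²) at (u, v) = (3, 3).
√(EG − F²)|_{(3, 3)} = 19

E = 4*u^2 + 1, F = 12*u*v, G = 36*v^2 + 1; EG − F² = 4*u^2 + 36*v^2 + 1; √(EG − F²) = sqrt(4*u^2 + 36*v^2 + 1). At the given point: 19.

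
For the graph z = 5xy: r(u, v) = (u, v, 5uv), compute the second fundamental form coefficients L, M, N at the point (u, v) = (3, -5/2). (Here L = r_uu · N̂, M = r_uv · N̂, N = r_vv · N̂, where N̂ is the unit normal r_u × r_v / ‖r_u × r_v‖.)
L = 0;  M = 10*sqrt(1529)/1529;  N = 0

Compute the unit normal N̂(u, v) = (-5*v/sqrt(25*u^2 + 25*v^2 + 1), -5*u/sqrt(25*u^2 + 25*v^2 + 1), 1/sqrt(25*u^2 + 25*v^2 + 1)), and the second partials r_uu, r_uv, r_vv. Take dot products:
  L(u, v) = r_uu · N̂ = 0,
  M(u, v) = r_uv · N̂ = 5/sqrt(25*u^2 + 25*v^2 + 1),
  N(u, v) = r_vv · N̂ = 0.
Evaluating at (u, v) = (3, -5/2):
  L = 0, M = 10*sqrt(1529)/1529, N = 0.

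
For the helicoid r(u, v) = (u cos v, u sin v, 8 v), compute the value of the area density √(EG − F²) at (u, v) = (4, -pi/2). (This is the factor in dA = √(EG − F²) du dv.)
√(EG − F²)|_{(4, -pi/2)} = 4*sqrt(5)

E = 1, F = 0, G = u^2 + 64, so EG − F² = u^2 + 64. Taking the positive square root: √(EG − F²) = sqrt(u^2 + 64). At (u, v) = (4, -pi/2): 4*sqrt(5).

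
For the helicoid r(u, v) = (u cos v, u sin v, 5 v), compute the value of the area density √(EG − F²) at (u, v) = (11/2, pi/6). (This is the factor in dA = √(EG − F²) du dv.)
√(EG − F²)|_{(11/2, pi/6)} = sqrt(221)/2

E = 1, F = 0, G = u^2 + 25, so EG − F² = u^2 + 25. Taking the positive square root: √(EG − F²) = sqrt(u^2 + 25). At (u, v) = (11/2, pi/6): sqrt(221)/2.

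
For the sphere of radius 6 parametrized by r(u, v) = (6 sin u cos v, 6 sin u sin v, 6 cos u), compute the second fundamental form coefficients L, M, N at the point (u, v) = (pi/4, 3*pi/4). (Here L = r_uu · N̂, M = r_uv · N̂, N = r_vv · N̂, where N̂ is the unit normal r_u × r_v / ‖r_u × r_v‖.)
L = -6;  M = 0;  N = -3

Compute the unit normal N̂(u, v) = (sin(u)^2*cos(v)/Abs(sin(u)), sin(u)^2*sin(v)/Abs(sin(u)), sin(2*u)/(2*Abs(sin(u)))), and the second partials r_uu, r_uv, r_vv. Take dot products:
  L(u, v) = r_uu · N̂ = -6*sin(u)/Abs(sin(u)),
  M(u, v) = r_uv · N̂ = 0,
  N(u, v) = r_vv · N̂ = -6*sin(u)^3/Abs(sin(u)).
Evaluating at (u, v) = (pi/4, 3*pi/4):
  L = -6, M = 0, N = -3.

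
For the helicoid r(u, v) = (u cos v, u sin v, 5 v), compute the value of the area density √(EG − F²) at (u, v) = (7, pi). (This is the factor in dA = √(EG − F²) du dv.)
√(EG − F²)|_{(7, pi)} = sqrt(74)

E = 1, F = 0, G = u^2 + 25, so EG − F² = u^2 + 25. Taking the positive square root: √(EG − F²) = sqrt(u^2 + 25). At (u, v) = (7, pi): sqrt(74).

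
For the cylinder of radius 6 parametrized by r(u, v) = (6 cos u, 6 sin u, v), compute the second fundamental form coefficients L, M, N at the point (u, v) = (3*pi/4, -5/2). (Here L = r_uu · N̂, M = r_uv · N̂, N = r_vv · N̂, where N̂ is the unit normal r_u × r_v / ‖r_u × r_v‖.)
L = -6;  M = 0;  N = 0

Compute the unit normal N̂(u, v) = (cos(u), sin(u), 0), and the second partials r_uu, r_uv, r_vv. Take dot products:
  L(u, v) = r_uu · N̂ = -6,
  M(u, v) = r_uv · N̂ = 0,
  N(u, v) = r_vv · N̂ = 0.
Evaluating at (u, v) = (3*pi/4, -5/2):
  L = -6, M = 0, N = 0.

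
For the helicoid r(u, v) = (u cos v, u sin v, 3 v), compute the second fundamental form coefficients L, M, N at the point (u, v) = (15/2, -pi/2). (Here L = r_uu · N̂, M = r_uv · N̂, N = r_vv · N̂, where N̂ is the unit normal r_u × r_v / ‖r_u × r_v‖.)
L = 0;  M = -2*sqrt(29)/29;  N = 0

Compute the unit normal N̂(u, v) = (3*sin(v)/sqrt(u^2 + 9), -3*cos(v)/sqrt(u^2 + 9), u/sqrt(u^2 + 9)), and the second partials r_uu, r_uv, r_vv. Take dot products:
  L(u, v) = r_uu · N̂ = 0,
  M(u, v) = r_uv · N̂ = -3/sqrt(u^2 + 9),
  N(u, v) = r_vv · N̂ = 0.
Evaluating at (u, v) = (15/2, -pi/2):
  L = 0, M = -2*sqrt(29)/29, N = 0.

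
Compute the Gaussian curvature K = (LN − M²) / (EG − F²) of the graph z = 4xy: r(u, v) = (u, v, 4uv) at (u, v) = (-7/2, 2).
K = -16/68121

Coefficients of the first fundamental form: E = 16*v^2 + 1, F = 16*u*v, G = 16*u^2 + 1.
Coefficients of the second fundamental form: L = 0, M = 4/sqrt(16*u^2 + 16*v^2 + 1), N = 0.
Assemble K = (LN − M²)/(EG − F²) = -16/(256*u^4 + 512*u^2*v^2 + 32*u^2 + 256*v^4 + 32*v^2 + 1). At (u, v) = (-7/2, 2): K = -16/68121.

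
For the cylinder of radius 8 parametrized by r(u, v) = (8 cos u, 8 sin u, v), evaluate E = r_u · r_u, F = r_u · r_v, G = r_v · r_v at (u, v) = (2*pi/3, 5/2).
E = 64;  F = 0;  G = 1

Partials: r_u = (-8*sin(u), 8*cos(u), 0), r_v = (0, 0, 1). As functions of (u, v):
  E = r_u · r_u = 64,
  F = r_u · r_v = 0,
  G = r_v · r_v = 1.
Evaluating at (u, v) = (2*pi/3, 5/2): E = 64, F = 0, G = 1.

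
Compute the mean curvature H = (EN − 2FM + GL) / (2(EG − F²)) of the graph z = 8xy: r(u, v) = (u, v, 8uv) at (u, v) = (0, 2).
H = 0

With E = 64*v^2 + 1, F = 64*u*v, G = 64*u^2 + 1, L = 0, M = 8/sqrt(64*u^2 + 64*v^2 + 1), N = 0, assemble
  H = (EN − 2FM + GL) / (2(EG − F²)) = -512*u*v/(64*u^2 + 64*v^2 + 1)^(3/2).
At (u, v) = (0, 2): H = 0.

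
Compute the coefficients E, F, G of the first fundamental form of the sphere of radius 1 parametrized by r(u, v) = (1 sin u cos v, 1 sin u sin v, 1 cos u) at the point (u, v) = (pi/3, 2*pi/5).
E = 1;  F = 0;  G = 3/4

Partials: r_u = (cos(u)*cos(v), sin(v)*cos(u), -sin(u)), r_v = (-sin(u)*sin(v), sin(u)*cos(v), 0). As functions of (u, v):
  E = r_u · r_u = 1,
  F = r_u · r_v = 0,
  G = r_v · r_v = sin(u)^2.
Evaluating at (u, v) = (pi/3, 2*pi/5): E = 1, F = 0, G = 3/4.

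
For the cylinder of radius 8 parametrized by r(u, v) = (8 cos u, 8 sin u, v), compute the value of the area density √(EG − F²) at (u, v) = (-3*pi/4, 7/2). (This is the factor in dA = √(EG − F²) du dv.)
√(EG − F²)|_{(-3*pi/4, 7/2)} = 8

E = 64, F = 0, G = 1, so EG − F² = 64. Taking the positive square root: √(EG − F²) = 8. At (u, v) = (-3*pi/4, 7/2): 8.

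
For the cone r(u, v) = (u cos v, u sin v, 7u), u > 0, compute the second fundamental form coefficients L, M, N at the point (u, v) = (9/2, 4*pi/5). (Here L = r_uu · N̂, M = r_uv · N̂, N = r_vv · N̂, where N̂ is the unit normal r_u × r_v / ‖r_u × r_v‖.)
L = 0;  M = 0;  N = 63*sqrt(2)/20

Compute the unit normal N̂(u, v) = (-7*sqrt(2)*u*cos(v)/(10*Abs(u)), -7*sqrt(2)*u*sin(v)/(10*Abs(u)), sqrt(2)*u/(10*Abs(u))), and the second partials r_uu, r_uv, r_vv. Take dot products:
  L(u, v) = r_uu · N̂ = 0,
  M(u, v) = r_uv · N̂ = 0,
  N(u, v) = r_vv · N̂ = 7*sqrt(2)*u^2/(10*Abs(u)).
Evaluating at (u, v) = (9/2, 4*pi/5):
  L = 0, M = 0, N = 63*sqrt(2)/20.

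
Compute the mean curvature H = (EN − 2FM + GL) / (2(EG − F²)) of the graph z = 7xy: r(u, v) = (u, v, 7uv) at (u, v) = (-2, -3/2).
H = -8232*sqrt(1229)/1510441

With E = 49*v^2 + 1, F = 49*u*v, G = 49*u^2 + 1, L = 0, M = 7/sqrt(49*u^2 + 49*v^2 + 1), N = 0, assemble
  H = (EN − 2FM + GL) / (2(EG − F²)) = -343*u*v/(49*u^2 + 49*v^2 + 1)^(3/2).
At (u, v) = (-2, -3/2): H = -8232*sqrt(1229)/1510441.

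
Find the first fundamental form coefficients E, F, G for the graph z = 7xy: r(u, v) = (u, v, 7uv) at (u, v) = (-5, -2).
E = 197;  F = 490;  G = 1226

Partials: r_u = (1, 0, 7*v), r_v = (0, 1, 7*u). As functions of (u, v):
  E = r_u · r_u = 49*v^2 + 1,
  F = r_u · r_v = 49*u*v,
  G = r_v · r_v = 49*u^2 + 1.
Evaluating at (u, v) = (-5, -2): E = 197, F = 490, G = 1226.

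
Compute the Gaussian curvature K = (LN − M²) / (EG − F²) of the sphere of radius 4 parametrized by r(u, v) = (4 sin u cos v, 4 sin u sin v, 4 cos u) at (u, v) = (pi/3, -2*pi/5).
K = 1/16

Coefficients of the first fundamental form: E = 16, F = 0, G = 16*sin(u)^2.
Coefficients of the second fundamental form: L = -4*sin(u)/Abs(sin(u)), M = 0, N = -4*sin(u)^3/Abs(sin(u)).
Assemble K = (LN − M²)/(EG − F²) = 1/16. At (u, v) = (pi/3, -2*pi/5): K = 1/16.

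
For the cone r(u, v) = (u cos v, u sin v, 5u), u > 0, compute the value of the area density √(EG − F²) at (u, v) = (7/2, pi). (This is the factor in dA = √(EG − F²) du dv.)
√(EG − F²)|_{(7/2, pi)} = 7*sqrt(26)/2

E = 26, F = 0, G = u^2, so EG − F² = 26*u^2. Taking the positive square root: √(EG − F²) = sqrt(26)*Abs(u). At (u, v) = (7/2, pi): 7*sqrt(26)/2.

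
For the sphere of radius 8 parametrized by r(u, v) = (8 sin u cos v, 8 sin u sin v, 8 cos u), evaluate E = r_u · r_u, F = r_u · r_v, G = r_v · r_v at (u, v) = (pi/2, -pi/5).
E = 64;  F = 0;  G = 64

Partials: r_u = (8*cos(u)*cos(v), 8*sin(v)*cos(u), -8*sin(u)), r_v = (-8*sin(u)*sin(v), 8*sin(u)*cos(v), 0). As functions of (u, v):
  E = r_u · r_u = 64,
  F = r_u · r_v = 0,
  G = r_v · r_v = 64*sin(u)^2.
Evaluating at (u, v) = (pi/2, -pi/5): E = 64, F = 0, G = 64.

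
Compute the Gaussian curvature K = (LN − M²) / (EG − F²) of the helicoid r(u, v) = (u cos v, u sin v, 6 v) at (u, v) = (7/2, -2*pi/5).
K = -576/37249

Coefficients of the first fundamental form: E = 1, F = 0, G = u^2 + 36.
Coefficients of the second fundamental form: L = 0, M = -6/sqrt(u^2 + 36), N = 0.
Assemble K = (LN − M²)/(EG − F²) = -36/(u^2 + 36)^2. At (u, v) = (7/2, -2*pi/5): K = -576/37249.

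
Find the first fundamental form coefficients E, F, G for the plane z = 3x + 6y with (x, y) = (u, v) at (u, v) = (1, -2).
E = 10;  F = 18;  G = 37

Partials: r_u = (1, 0, 3), r_v = (0, 1, 6). As functions of (u, v):
  E = r_u · r_u = 10,
  F = r_u · r_v = 18,
  G = r_v · r_v = 37.
Evaluating at (u, v) = (1, -2): E = 10, F = 18, G = 37.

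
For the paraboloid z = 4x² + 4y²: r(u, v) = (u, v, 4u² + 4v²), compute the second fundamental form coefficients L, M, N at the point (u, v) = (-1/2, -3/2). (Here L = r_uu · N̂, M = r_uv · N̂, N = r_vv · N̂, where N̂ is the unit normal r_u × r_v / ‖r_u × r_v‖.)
L = 8*sqrt(161)/161;  M = 0;  N = 8*sqrt(161)/161

Compute the unit normal N̂(u, v) = (-8*u/sqrt(64*u^2 + 64*v^2 + 1), -8*v/sqrt(64*u^2 + 64*v^2 + 1), 1/sqrt(64*u^2 + 64*v^2 + 1)), and the second partials r_uu, r_uv, r_vv. Take dot products:
  L(u, v) = r_uu · N̂ = 8/sqrt(64*u^2 + 64*v^2 + 1),
  M(u, v) = r_uv · N̂ = 0,
  N(u, v) = r_vv · N̂ = 8/sqrt(64*u^2 + 64*v^2 + 1).
Evaluating at (u, v) = (-1/2, -3/2):
  L = 8*sqrt(161)/161, M = 0, N = 8*sqrt(161)/161.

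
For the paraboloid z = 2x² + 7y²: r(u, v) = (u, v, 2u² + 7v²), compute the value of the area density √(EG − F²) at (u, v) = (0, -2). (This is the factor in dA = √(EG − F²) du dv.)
√(EG − F²)|_{(0, -2)} = sqrt(785)

E = 16*u^2 + 1, F = 56*u*v, G = 196*v^2 + 1, so EG − F² = 16*u^2 + 196*v^2 + 1. Taking the positive square root: √(EG − F²) = sqrt(16*u^2 + 196*v^2 + 1). At (u, v) = (0, -2): sqrt(785).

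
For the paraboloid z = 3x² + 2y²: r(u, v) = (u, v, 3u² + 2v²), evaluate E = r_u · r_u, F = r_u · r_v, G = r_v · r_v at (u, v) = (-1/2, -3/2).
E = 10;  F = 18;  G = 37

Partials: r_u = (1, 0, 6*u), r_v = (0, 1, 4*v). As functions of (u, v):
  E = r_u · r_u = 36*u^2 + 1,
  F = r_u · r_v = 24*u*v,
  G = r_v · r_v = 16*v^2 + 1.
Evaluating at (u, v) = (-1/2, -3/2): E = 10, F = 18, G = 37.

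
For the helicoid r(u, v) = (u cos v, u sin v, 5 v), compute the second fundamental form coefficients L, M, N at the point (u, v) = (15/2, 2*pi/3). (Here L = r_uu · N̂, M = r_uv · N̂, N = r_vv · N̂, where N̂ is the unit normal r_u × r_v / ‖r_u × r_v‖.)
L = 0;  M = -2*sqrt(13)/13;  N = 0

Compute the unit normal N̂(u, v) = (5*sin(v)/sqrt(u^2 + 25), -5*cos(v)/sqrt(u^2 + 25), u/sqrt(u^2 + 25)), and the second partials r_uu, r_uv, r_vv. Take dot products:
  L(u, v) = r_uu · N̂ = 0,
  M(u, v) = r_uv · N̂ = -5/sqrt(u^2 + 25),
  N(u, v) = r_vv · N̂ = 0.
Evaluating at (u, v) = (15/2, 2*pi/3):
  L = 0, M = -2*sqrt(13)/13, N = 0.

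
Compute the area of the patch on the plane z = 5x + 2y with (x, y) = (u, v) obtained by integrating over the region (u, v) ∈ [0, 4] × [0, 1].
Area = 4*sqrt(30)

Area = ∫∫ √(EG − F²) du dv with √(EG − F²) = sqrt(30). Integrating over [0, 4] × [0, 1] gives 4*sqrt(30).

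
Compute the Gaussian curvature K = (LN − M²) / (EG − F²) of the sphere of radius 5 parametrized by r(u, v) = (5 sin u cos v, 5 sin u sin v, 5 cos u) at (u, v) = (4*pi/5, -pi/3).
K = 1/25

Coefficients of the first fundamental form: E = 25, F = 0, G = 25*sin(u)^2.
Coefficients of the second fundamental form: L = -5*sin(u)/Abs(sin(u)), M = 0, N = -5*sin(u)^3/Abs(sin(u)).
Assemble K = (LN − M²)/(EG − F²) = 1/25. At (u, v) = (4*pi/5, -pi/3): K = 1/25.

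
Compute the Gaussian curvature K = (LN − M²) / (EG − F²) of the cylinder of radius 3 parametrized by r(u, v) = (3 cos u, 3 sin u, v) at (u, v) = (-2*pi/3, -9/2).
K = 0

Coefficients of the first fundamental form: E = 9, F = 0, G = 1.
Coefficients of the second fundamental form: L = -3, M = 0, N = 0.
Assemble K = (LN − M²)/(EG − F²) = 0. At (u, v) = (-2*pi/3, -9/2): K = 0.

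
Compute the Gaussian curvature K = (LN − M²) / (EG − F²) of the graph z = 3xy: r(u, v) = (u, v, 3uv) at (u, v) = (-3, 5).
K = -9/94249

Coefficients of the first fundamental form: E = 9*v^2 + 1, F = 9*u*v, G = 9*u^2 + 1.
Coefficients of the second fundamental form: L = 0, M = 3/sqrt(9*u^2 + 9*v^2 + 1), N = 0.
Assemble K = (LN − M²)/(EG − F²) = -9/(81*u^4 + 162*u^2*v^2 + 18*u^2 + 81*v^4 + 18*v^2 + 1). At (u, v) = (-3, 5): K = -9/94249.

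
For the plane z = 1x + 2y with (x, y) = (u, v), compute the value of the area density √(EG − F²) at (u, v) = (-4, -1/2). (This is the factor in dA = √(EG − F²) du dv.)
√(EG − F²)|_{(-4, -1/2)} = sqrt(6)

E = 2, F = 2, G = 5, so EG − F² = 6. Taking the positive square root: √(EG − F²) = sqrt(6). At (u, v) = (-4, -1/2): sqrt(6).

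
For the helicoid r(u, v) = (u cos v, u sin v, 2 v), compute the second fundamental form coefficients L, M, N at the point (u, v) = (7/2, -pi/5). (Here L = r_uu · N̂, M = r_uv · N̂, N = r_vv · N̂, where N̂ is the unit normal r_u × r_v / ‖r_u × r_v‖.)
L = 0;  M = -4*sqrt(65)/65;  N = 0

Compute the unit normal N̂(u, v) = (2*sin(v)/sqrt(u^2 + 4), -2*cos(v)/sqrt(u^2 + 4), u/sqrt(u^2 + 4)), and the second partials r_uu, r_uv, r_vv. Take dot products:
  L(u, v) = r_uu · N̂ = 0,
  M(u, v) = r_uv · N̂ = -2/sqrt(u^2 + 4),
  N(u, v) = r_vv · N̂ = 0.
Evaluating at (u, v) = (7/2, -pi/5):
  L = 0, M = -4*sqrt(65)/65, N = 0.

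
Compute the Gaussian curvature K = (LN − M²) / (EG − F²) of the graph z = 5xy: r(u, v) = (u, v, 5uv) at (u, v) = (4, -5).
K = -25/1052676

Coefficients of the first fundamental form: E = 25*v^2 + 1, F = 25*u*v, G = 25*u^2 + 1.
Coefficients of the second fundamental form: L = 0, M = 5/sqrt(25*u^2 + 25*v^2 + 1), N = 0.
Assemble K = (LN − M²)/(EG − F²) = -25/(625*u^4 + 1250*u^2*v^2 + 50*u^2 + 625*v^4 + 50*v^2 + 1). At (u, v) = (4, -5): K = -25/1052676.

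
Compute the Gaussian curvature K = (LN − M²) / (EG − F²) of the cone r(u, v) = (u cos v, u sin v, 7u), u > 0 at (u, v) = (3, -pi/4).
K = 0

Coefficients of the first fundamental form: E = 50, F = 0, G = u^2.
Coefficients of the second fundamental form: L = 0, M = 0, N = 7*sqrt(2)*u^2/(10*Abs(u)).
Assemble K = (LN − M²)/(EG − F²) = 0. At (u, v) = (3, -pi/4): K = 0.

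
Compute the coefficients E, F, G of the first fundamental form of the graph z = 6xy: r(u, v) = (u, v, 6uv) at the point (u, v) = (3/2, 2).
E = 145;  F = 108;  G = 82

Partials: r_u = (1, 0, 6*v), r_v = (0, 1, 6*u). As functions of (u, v):
  E = r_u · r_u = 36*v^2 + 1,
  F = r_u · r_v = 36*u*v,
  G = r_v · r_v = 36*u^2 + 1.
Evaluating at (u, v) = (3/2, 2): E = 145, F = 108, G = 82.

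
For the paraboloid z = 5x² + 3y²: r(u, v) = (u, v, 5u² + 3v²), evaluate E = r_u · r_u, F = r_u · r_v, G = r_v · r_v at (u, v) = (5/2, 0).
E = 626;  F = 0;  G = 1

Partials: r_u = (1, 0, 10*u), r_v = (0, 1, 6*v). As functions of (u, v):
  E = r_u · r_u = 100*u^2 + 1,
  F = r_u · r_v = 60*u*v,
  G = r_v · r_v = 36*v^2 + 1.
Evaluating at (u, v) = (5/2, 0): E = 626, F = 0, G = 1.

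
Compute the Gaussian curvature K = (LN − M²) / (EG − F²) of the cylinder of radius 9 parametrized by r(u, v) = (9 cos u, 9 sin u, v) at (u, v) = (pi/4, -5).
K = 0

Coefficients of the first fundamental form: E = 81, F = 0, G = 1.
Coefficients of the second fundamental form: L = -9, M = 0, N = 0.
Assemble K = (LN − M²)/(EG − F²) = 0. At (u, v) = (pi/4, -5): K = 0.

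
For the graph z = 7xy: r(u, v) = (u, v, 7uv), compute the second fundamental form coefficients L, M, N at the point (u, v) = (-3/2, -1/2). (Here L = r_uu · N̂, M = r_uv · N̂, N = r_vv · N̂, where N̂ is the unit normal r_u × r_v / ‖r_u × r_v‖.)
L = 0;  M = 7*sqrt(494)/247;  N = 0

Compute the unit normal N̂(u, v) = (-7*v/sqrt(49*u^2 + 49*v^2 + 1), -7*u/sqrt(49*u^2 + 49*v^2 + 1), 1/sqrt(49*u^2 + 49*v^2 + 1)), and the second partials r_uu, r_uv, r_vv. Take dot products:
  L(u, v) = r_uu · N̂ = 0,
  M(u, v) = r_uv · N̂ = 7/sqrt(49*u^2 + 49*v^2 + 1),
  N(u, v) = r_vv · N̂ = 0.
Evaluating at (u, v) = (-3/2, -1/2):
  L = 0, M = 7*sqrt(494)/247, N = 0.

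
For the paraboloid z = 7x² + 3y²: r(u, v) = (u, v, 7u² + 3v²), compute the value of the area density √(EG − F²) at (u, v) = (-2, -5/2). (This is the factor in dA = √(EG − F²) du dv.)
√(EG − F²)|_{(-2, -5/2)} = sqrt(1010)

E = 196*u^2 + 1, F = 84*u*v, G = 36*v^2 + 1, so EG − F² = 196*u^2 + 36*v^2 + 1. Taking the positive square root: √(EG − F²) = sqrt(196*u^2 + 36*v^2 + 1). At (u, v) = (-2, -5/2): sqrt(1010).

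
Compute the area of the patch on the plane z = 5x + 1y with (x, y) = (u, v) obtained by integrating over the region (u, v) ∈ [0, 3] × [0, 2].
Area = 18*sqrt(3)

Area = ∫∫ √(EG − F²) du dv with √(EG − F²) = 3*sqrt(3). Integrating over [0, 3] × [0, 2] gives 18*sqrt(3).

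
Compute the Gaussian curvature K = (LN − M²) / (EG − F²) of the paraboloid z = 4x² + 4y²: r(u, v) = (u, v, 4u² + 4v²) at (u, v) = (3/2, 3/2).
K = 64/83521

Coefficients of the first fundamental form: E = 64*u^2 + 1, F = 64*u*v, G = 64*v^2 + 1.
Coefficients of the second fundamental form: L = 8/sqrt(64*u^2 + 64*v^2 + 1), M = 0, N = 8/sqrt(64*u^2 + 64*v^2 + 1).
Assemble K = (LN − M²)/(EG − F²) = 64/(4096*u^4 + 8192*u^2*v^2 + 128*u^2 + 4096*v^4 + 128*v^2 + 1). At (u, v) = (3/2, 3/2): K = 64/83521.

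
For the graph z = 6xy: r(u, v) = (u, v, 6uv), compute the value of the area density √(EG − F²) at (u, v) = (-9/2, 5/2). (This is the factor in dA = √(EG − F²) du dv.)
√(EG − F²)|_{(-9/2, 5/2)} = sqrt(955)

E = 36*v^2 + 1, F = 36*u*v, G = 36*u^2 + 1, so EG − F² = 36*u^2 + 36*v^2 + 1. Taking the positive square root: √(EG − F²) = sqrt(36*u^2 + 36*v^2 + 1). At (u, v) = (-9/2, 5/2): sqrt(955).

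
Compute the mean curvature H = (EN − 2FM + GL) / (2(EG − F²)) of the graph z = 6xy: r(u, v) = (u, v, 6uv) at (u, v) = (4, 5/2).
H = -540*sqrt(802)/160801

With E = 36*v^2 + 1, F = 36*u*v, G = 36*u^2 + 1, L = 0, M = 6/sqrt(36*u^2 + 36*v^2 + 1), N = 0, assemble
  H = (EN − 2FM + GL) / (2(EG − F²)) = -216*u*v/(36*u^2 + 36*v^2 + 1)^(3/2).
At (u, v) = (4, 5/2): H = -540*sqrt(802)/160801.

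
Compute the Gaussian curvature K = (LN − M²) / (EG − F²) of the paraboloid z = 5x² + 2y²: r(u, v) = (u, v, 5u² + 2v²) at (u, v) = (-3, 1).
K = 40/840889

Coefficients of the first fundamental form: E = 100*u^2 + 1, F = 40*u*v, G = 16*v^2 + 1.
Coefficients of the second fundamental form: L = 10/sqrt(100*u^2 + 16*v^2 + 1), M = 0, N = 4/sqrt(100*u^2 + 16*v^2 + 1).
Assemble K = (LN − M²)/(EG − F²) = 40/(10000*u^4 + 3200*u^2*v^2 + 200*u^2 + 256*v^4 + 32*v^2 + 1). At (u, v) = (-3, 1): K = 40/840889.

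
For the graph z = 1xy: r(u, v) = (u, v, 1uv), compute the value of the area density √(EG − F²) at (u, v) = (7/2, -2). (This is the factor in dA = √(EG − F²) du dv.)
√(EG − F²)|_{(7/2, -2)} = sqrt(69)/2

E = v^2 + 1, F = u*v, G = u^2 + 1, so EG − F² = u^2 + v^2 + 1. Taking the positive square root: √(EG − F²) = sqrt(u^2 + v^2 + 1). At (u, v) = (7/2, -2): sqrt(69)/2.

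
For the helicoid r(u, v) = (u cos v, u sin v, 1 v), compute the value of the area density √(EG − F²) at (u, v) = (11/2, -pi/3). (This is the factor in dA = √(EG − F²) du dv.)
√(EG − F²)|_{(11/2, -pi/3)} = 5*sqrt(5)/2

E = 1, F = 0, G = u^2 + 1, so EG − F² = u^2 + 1. Taking the positive square root: √(EG − F²) = sqrt(u^2 + 1). At (u, v) = (11/2, -pi/3): 5*sqrt(5)/2.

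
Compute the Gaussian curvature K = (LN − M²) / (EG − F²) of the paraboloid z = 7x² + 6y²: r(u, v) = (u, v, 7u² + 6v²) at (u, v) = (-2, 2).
K = 168/1852321

Coefficients of the first fundamental form: E = 196*u^2 + 1, F = 168*u*v, G = 144*v^2 + 1.
Coefficients of the second fundamental form: L = 14/sqrt(196*u^2 + 144*v^2 + 1), M = 0, N = 12/sqrt(196*u^2 + 144*v^2 + 1).
Assemble K = (LN − M²)/(EG − F²) = 168/(38416*u^4 + 56448*u^2*v^2 + 392*u^2 + 20736*v^4 + 288*v^2 + 1). At (u, v) = (-2, 2): K = 168/1852321.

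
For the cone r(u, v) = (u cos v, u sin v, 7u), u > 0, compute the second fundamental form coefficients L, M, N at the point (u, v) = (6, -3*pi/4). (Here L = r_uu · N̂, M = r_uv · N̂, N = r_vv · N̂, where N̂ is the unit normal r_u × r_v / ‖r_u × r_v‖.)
L = 0;  M = 0;  N = 21*sqrt(2)/5

Compute the unit normal N̂(u, v) = (-7*sqrt(2)*u*cos(v)/(10*Abs(u)), -7*sqrt(2)*u*sin(v)/(10*Abs(u)), sqrt(2)*u/(10*Abs(u))), and the second partials r_uu, r_uv, r_vv. Take dot products:
  L(u, v) = r_uu · N̂ = 0,
  M(u, v) = r_uv · N̂ = 0,
  N(u, v) = r_vv · N̂ = 7*sqrt(2)*u^2/(10*Abs(u)).
Evaluating at (u, v) = (6, -3*pi/4):
  L = 0, M = 0, N = 21*sqrt(2)/5.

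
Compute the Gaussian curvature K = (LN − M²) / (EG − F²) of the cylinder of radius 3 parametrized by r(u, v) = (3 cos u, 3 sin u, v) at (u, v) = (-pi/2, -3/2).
K = 0

Coefficients of the first fundamental form: E = 9, F = 0, G = 1.
Coefficients of the second fundamental form: L = -3, M = 0, N = 0.
Assemble K = (LN − M²)/(EG − F²) = 0. At (u, v) = (-pi/2, -3/2): K = 0.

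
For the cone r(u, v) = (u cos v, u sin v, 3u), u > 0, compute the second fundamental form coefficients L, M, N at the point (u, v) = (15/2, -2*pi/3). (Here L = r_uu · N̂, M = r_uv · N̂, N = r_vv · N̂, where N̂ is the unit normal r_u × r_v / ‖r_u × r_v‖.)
L = 0;  M = 0;  N = 9*sqrt(10)/4

Compute the unit normal N̂(u, v) = (-3*sqrt(10)*u*cos(v)/(10*Abs(u)), -3*sqrt(10)*u*sin(v)/(10*Abs(u)), sqrt(10)*u/(10*Abs(u))), and the second partials r_uu, r_uv, r_vv. Take dot products:
  L(u, v) = r_uu · N̂ = 0,
  M(u, v) = r_uv · N̂ = 0,
  N(u, v) = r_vv · N̂ = 3*sqrt(10)*u^2/(10*Abs(u)).
Evaluating at (u, v) = (15/2, -2*pi/3):
  L = 0, M = 0, N = 9*sqrt(10)/4.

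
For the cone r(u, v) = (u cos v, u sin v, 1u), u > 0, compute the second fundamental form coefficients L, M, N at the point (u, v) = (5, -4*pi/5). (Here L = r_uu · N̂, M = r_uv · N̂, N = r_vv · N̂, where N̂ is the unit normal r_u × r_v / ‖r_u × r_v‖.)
L = 0;  M = 0;  N = 5*sqrt(2)/2

Compute the unit normal N̂(u, v) = (-sqrt(2)*u*cos(v)/(2*Abs(u)), -sqrt(2)*u*sin(v)/(2*Abs(u)), sqrt(2)*u/(2*Abs(u))), and the second partials r_uu, r_uv, r_vv. Take dot products:
  L(u, v) = r_uu · N̂ = 0,
  M(u, v) = r_uv · N̂ = 0,
  N(u, v) = r_vv · N̂ = sqrt(2)*u^2/(2*Abs(u)).
Evaluating at (u, v) = (5, -4*pi/5):
  L = 0, M = 0, N = 5*sqrt(2)/2.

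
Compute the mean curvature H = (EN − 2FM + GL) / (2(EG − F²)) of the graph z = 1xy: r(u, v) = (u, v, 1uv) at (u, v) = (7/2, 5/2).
H = -35*sqrt(78)/3042

With E = v^2 + 1, F = u*v, G = u^2 + 1, L = 0, M = 1/sqrt(u^2 + v^2 + 1), N = 0, assemble
  H = (EN − 2FM + GL) / (2(EG − F²)) = -u*v/(u^2 + v^2 + 1)^(3/2).
At (u, v) = (7/2, 5/2): H = -35*sqrt(78)/3042.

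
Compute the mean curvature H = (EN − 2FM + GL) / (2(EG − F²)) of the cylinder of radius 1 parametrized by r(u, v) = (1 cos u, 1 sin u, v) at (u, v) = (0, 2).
H = -1/2

With E = 1, F = 0, G = 1, L = -1, M = 0, N = 0, assemble
  H = (EN − 2FM + GL) / (2(EG − F²)) = -1/2.
At (u, v) = (0, 2): H = -1/2.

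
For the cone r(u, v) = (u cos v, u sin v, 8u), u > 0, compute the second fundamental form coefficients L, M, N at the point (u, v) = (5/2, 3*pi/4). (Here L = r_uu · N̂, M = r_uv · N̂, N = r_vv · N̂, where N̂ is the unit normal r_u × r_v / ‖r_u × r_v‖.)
L = 0;  M = 0;  N = 4*sqrt(65)/13

Compute the unit normal N̂(u, v) = (-8*sqrt(65)*u*cos(v)/(65*Abs(u)), -8*sqrt(65)*u*sin(v)/(65*Abs(u)), sqrt(65)*u/(65*Abs(u))), and the second partials r_uu, r_uv, r_vv. Take dot products:
  L(u, v) = r_uu · N̂ = 0,
  M(u, v) = r_uv · N̂ = 0,
  N(u, v) = r_vv · N̂ = 8*sqrt(65)*u^2/(65*Abs(u)).
Evaluating at (u, v) = (5/2, 3*pi/4):
  L = 0, M = 0, N = 4*sqrt(65)/13.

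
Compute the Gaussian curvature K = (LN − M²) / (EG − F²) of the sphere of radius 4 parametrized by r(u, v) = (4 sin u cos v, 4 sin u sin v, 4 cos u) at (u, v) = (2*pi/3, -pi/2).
K = 1/16

Coefficients of the first fundamental form: E = 16, F = 0, G = 16*sin(u)^2.
Coefficients of the second fundamental form: L = -4*sin(u)/Abs(sin(u)), M = 0, N = -4*sin(u)^3/Abs(sin(u)).
Assemble K = (LN − M²)/(EG − F²) = 1/16. At (u, v) = (2*pi/3, -pi/2): K = 1/16.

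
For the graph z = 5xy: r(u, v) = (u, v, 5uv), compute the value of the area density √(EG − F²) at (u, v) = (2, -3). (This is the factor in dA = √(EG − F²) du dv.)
√(EG − F²)|_{(2, -3)} = sqrt(326)

E = 25*v^2 + 1, F = 25*u*v, G = 25*u^2 + 1, so EG − F² = 25*u^2 + 25*v^2 + 1. Taking the positive square root: √(EG − F²) = sqrt(25*u^2 + 25*v^2 + 1). At (u, v) = (2, -3): sqrt(326).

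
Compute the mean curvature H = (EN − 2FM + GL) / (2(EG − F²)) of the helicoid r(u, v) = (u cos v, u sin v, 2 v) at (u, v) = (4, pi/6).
H = 0

With E = 1, F = 0, G = u^2 + 4, L = 0, M = -2/sqrt(u^2 + 4), N = 0, assemble
  H = (EN − 2FM + GL) / (2(EG − F²)) = 0.
At (u, v) = (4, pi/6): H = 0.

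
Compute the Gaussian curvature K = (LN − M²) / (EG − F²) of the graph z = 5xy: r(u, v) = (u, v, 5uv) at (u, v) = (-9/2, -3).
K = -400/8579041

Coefficients of the first fundamental form: E = 25*v^2 + 1, F = 25*u*v, G = 25*u^2 + 1.
Coefficients of the second fundamental form: L = 0, M = 5/sqrt(25*u^2 + 25*v^2 + 1), N = 0.
Assemble K = (LN − M²)/(EG − F²) = -25/(625*u^4 + 1250*u^2*v^2 + 50*u^2 + 625*v^4 + 50*v^2 + 1). At (u, v) = (-9/2, -3): K = -400/8579041.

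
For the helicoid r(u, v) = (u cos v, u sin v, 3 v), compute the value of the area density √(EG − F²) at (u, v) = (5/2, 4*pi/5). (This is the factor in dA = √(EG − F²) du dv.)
√(EG − F²)|_{(5/2, 4*pi/5)} = sqrt(61)/2

E = 1, F = 0, G = u^2 + 9, so EG − F² = u^2 + 9. Taking the positive square root: √(EG − F²) = sqrt(u^2 + 9). At (u, v) = (5/2, 4*pi/5): sqrt(61)/2.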